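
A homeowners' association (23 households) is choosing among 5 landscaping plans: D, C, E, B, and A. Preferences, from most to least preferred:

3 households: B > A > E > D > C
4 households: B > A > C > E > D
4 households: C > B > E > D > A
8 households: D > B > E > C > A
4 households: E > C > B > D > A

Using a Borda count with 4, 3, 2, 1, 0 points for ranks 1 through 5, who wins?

B

D: 3·1 + 4·0 + 4·1 + 8·4 + 4·1 = 43
C: 3·0 + 4·2 + 4·4 + 8·1 + 4·3 = 44
E: 3·2 + 4·1 + 4·2 + 8·2 + 4·4 = 50
B: 3·4 + 4·4 + 4·3 + 8·3 + 4·2 = 72
A: 3·3 + 4·3 + 4·0 + 8·0 + 4·0 = 21
B has the highest Borda score (72).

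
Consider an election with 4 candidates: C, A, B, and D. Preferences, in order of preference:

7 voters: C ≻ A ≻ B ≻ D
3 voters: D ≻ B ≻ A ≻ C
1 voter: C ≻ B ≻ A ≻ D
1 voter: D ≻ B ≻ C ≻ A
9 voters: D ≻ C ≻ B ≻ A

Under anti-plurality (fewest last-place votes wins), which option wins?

Last-place votes: C 3, A 10, B 0, D 8.
B is ranked last by the fewest voters, so B wins.

B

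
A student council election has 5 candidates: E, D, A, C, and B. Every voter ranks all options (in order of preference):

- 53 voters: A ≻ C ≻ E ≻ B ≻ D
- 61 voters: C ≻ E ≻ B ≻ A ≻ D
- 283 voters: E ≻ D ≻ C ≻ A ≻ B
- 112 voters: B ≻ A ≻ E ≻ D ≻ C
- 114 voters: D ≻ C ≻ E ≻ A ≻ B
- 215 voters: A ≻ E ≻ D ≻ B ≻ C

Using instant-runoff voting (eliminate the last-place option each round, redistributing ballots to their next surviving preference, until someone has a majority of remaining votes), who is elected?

E

Round 1: E 283, D 114, A 268, C 61, B 112. Eliminate C.
Round 2: E 344, D 114, A 268, B 112. Eliminate B.
Round 3: E 344, D 114, A 380. Eliminate D.
Round 4: E 458, A 380. E has a majority.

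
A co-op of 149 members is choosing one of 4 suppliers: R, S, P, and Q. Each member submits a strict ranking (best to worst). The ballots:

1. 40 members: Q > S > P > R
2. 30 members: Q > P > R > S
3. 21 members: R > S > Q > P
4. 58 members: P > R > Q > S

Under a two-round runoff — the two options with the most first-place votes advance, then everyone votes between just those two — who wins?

Q

Round 1 first-place votes: R 21, S 0, P 58, Q 70.
Q and P advance.
Runoff: Q is preferred to P by 91 voters; P by 58.
Q wins the runoff.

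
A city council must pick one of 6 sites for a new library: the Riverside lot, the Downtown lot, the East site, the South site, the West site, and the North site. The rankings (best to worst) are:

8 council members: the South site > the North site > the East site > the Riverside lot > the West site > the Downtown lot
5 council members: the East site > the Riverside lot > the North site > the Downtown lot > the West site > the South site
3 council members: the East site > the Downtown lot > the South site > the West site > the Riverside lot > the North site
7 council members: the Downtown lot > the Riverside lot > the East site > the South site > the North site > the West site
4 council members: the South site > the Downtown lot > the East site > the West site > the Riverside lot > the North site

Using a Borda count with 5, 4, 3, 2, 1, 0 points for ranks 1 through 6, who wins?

the East site

the Riverside lot: 8·2 + 5·4 + 3·1 + 7·4 + 4·1 = 71
the Downtown lot: 8·0 + 5·2 + 3·4 + 7·5 + 4·4 = 73
the East site: 8·3 + 5·5 + 3·5 + 7·3 + 4·3 = 97
the South site: 8·5 + 5·0 + 3·3 + 7·2 + 4·5 = 83
the West site: 8·1 + 5·1 + 3·2 + 7·0 + 4·2 = 27
the North site: 8·4 + 5·3 + 3·0 + 7·1 + 4·0 = 54
the East site has the highest Borda score (97).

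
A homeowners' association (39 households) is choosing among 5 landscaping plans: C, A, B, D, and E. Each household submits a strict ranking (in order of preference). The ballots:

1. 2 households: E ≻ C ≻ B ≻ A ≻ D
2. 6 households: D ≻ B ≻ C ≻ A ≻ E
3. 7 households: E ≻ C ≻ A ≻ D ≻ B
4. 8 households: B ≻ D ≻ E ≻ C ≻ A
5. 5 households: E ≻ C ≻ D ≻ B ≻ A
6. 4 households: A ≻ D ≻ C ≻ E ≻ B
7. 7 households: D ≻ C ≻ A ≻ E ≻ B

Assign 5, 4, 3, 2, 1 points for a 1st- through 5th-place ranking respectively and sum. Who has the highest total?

C: 2·4 + 6·3 + 7·4 + 8·2 + 5·4 + 4·3 + 7·4 = 130
A: 2·2 + 6·2 + 7·3 + 8·1 + 5·1 + 4·5 + 7·3 = 91
B: 2·3 + 6·4 + 7·1 + 8·5 + 5·2 + 4·1 + 7·1 = 98
D: 2·1 + 6·5 + 7·2 + 8·4 + 5·3 + 4·4 + 7·5 = 144
E: 2·5 + 6·1 + 7·5 + 8·3 + 5·5 + 4·2 + 7·2 = 122
D has the highest Borda score (144).

D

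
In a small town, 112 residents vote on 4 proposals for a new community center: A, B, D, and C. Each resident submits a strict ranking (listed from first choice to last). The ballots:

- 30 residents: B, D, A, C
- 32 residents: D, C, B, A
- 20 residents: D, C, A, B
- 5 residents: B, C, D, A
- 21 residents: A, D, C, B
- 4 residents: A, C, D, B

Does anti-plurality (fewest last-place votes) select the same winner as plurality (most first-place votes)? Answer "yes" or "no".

Anti-plurality — last-place votes: A 37, B 45, D 0, C 30. Winner: D.
Plurality — first-place votes: A 25, B 35, D 52, C 0. Winner: D.
The two methods agree.

yes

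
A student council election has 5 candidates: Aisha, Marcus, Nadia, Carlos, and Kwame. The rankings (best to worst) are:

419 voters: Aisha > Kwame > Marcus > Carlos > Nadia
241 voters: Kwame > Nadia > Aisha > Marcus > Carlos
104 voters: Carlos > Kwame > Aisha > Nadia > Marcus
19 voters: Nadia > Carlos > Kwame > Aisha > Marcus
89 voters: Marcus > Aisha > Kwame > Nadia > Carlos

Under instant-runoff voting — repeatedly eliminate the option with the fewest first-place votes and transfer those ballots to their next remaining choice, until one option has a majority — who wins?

Aisha

Round 1: Aisha 419, Marcus 89, Nadia 19, Carlos 104, Kwame 241. Eliminate Nadia.
Round 2: Aisha 419, Marcus 89, Carlos 123, Kwame 241. Eliminate Marcus.
Round 3: Aisha 508, Carlos 123, Kwame 241. Aisha has a majority.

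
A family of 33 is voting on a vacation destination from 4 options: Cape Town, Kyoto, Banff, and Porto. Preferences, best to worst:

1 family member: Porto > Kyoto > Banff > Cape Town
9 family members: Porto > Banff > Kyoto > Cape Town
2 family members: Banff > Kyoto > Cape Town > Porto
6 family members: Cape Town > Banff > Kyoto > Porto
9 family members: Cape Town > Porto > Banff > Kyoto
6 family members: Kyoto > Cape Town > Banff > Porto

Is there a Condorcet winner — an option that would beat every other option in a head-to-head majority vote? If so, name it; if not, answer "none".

none

Checking pairwise contests:
Kyoto beats Cape Town 18–15.
Banff beats Kyoto 26–7.
Cape Town beats Banff 21–12.
Cape Town beats Porto 23–10.
Every option loses at least one head-to-head, so there is no Condorcet winner.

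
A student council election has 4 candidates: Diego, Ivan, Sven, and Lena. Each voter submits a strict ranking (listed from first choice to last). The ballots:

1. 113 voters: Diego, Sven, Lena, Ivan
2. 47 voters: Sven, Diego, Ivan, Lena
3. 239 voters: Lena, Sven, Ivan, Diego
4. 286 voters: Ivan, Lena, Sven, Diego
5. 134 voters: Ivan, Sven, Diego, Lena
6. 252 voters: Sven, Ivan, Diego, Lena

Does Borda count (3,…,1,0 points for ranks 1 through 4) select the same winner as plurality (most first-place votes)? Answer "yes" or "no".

Borda — scores: Diego 819, Ivan 2050, Sven 2155, Lena 1402. Winner: Sven.
Plurality — first-place votes: Diego 113, Ivan 420, Sven 299, Lena 239. Winner: Ivan.
The two methods disagree.

no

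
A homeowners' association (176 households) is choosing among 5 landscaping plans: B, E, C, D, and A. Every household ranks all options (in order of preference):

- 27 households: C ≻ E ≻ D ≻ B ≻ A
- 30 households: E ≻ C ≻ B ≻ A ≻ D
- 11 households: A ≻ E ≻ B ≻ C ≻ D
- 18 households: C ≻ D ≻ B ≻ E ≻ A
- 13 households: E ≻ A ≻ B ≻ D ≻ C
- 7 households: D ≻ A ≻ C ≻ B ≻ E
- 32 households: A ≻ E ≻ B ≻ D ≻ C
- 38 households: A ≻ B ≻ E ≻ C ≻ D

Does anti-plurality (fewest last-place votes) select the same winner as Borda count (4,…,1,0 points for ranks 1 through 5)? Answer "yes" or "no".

Anti-plurality — last-place votes: B 0, E 7, C 45, D 79, A 45. Winner: B.
Borda — scores: B 356, E 476, C 333, D 181, A 414. Winner: E.
The two methods disagree.

no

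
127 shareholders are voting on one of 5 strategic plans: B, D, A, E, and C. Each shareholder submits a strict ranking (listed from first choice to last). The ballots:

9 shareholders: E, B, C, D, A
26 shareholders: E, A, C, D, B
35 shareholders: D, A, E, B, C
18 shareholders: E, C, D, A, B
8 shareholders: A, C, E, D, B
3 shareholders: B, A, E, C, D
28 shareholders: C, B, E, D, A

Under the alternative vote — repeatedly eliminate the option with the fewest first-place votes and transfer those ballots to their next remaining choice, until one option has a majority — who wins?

E

Round 1: B 3, D 35, A 8, E 53, C 28. Eliminate B.
Round 2: D 35, A 11, E 53, C 28. Eliminate A.
Round 3: D 35, E 56, C 36. Eliminate D.
Round 4: E 91, C 36. E has a majority.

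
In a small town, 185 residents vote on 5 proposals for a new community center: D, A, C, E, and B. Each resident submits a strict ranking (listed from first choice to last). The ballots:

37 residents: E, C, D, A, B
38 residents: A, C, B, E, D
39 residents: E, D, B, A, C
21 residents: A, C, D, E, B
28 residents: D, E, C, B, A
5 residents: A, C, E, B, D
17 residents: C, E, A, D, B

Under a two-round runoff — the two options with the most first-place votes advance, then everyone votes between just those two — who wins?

E

Round 1 first-place votes: D 28, A 64, C 17, E 76, B 0.
E and A advance.
Runoff: E is preferred to A by 121 voters; A by 64.
E wins the runoff.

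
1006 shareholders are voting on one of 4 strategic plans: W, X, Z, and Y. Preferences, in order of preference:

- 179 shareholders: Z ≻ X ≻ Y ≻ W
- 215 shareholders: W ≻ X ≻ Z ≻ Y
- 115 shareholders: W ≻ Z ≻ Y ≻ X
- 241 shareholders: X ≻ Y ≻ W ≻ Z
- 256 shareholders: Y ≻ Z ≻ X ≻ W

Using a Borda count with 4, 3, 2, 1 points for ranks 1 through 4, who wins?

W: 179·1 + 215·4 + 115·4 + 241·2 + 256·1 = 2237
X: 179·3 + 215·3 + 115·1 + 241·4 + 256·2 = 2773
Z: 179·4 + 215·2 + 115·3 + 241·1 + 256·3 = 2500
Y: 179·2 + 215·1 + 115·2 + 241·3 + 256·4 = 2550
X has the highest Borda score (2773).

X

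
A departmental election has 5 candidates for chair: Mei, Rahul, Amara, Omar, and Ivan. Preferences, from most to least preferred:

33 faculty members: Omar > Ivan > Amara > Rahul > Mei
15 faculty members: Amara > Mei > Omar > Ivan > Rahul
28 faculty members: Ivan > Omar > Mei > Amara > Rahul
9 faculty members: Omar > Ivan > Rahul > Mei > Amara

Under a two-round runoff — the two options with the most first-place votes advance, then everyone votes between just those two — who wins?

Round 1 first-place votes: Mei 0, Rahul 0, Amara 15, Omar 42, Ivan 28.
Omar and Ivan advance.
Runoff: Omar is preferred to Ivan by 57 voters; Ivan by 28.
Omar wins the runoff.

Omar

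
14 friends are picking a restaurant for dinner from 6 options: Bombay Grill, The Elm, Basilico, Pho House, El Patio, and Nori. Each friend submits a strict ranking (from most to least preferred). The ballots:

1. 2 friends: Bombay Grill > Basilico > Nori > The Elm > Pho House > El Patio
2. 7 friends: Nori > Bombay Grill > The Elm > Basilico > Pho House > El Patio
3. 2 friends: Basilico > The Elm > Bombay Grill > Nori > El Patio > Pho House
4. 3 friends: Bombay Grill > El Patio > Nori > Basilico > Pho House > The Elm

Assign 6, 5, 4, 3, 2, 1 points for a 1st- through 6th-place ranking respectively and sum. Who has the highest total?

Bombay Grill

Bombay Grill: 2·6 + 7·5 + 2·4 + 3·6 = 73
The Elm: 2·3 + 7·4 + 2·5 + 3·1 = 47
Basilico: 2·5 + 7·3 + 2·6 + 3·3 = 52
Pho House: 2·2 + 7·2 + 2·1 + 3·2 = 26
El Patio: 2·1 + 7·1 + 2·2 + 3·5 = 28
Nori: 2·4 + 7·6 + 2·3 + 3·4 = 68
Bombay Grill has the highest Borda score (73).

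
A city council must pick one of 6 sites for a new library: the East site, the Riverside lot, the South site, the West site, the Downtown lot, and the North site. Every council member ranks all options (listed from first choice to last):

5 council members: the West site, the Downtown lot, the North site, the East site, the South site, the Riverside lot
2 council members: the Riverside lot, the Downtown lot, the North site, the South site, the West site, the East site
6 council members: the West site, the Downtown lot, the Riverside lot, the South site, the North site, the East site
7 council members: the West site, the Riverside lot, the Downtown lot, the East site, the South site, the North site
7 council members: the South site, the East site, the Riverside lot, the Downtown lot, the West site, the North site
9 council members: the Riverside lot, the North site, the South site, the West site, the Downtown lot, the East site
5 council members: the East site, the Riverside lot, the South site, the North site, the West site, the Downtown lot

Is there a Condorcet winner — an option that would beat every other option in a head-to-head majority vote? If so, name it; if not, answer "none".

the Riverside lot

the Riverside lot vs the East site: 24–17 for the Riverside lot.
the Riverside lot vs the South site: 29–12 for the Riverside lot.
the Riverside lot vs the West site: 23–18 for the Riverside lot.
the Riverside lot vs the Downtown lot: 30–11 for the Riverside lot.
the Riverside lot vs the North site: 36–5 for the Riverside lot.
the Riverside lot beats every other option head-to-head.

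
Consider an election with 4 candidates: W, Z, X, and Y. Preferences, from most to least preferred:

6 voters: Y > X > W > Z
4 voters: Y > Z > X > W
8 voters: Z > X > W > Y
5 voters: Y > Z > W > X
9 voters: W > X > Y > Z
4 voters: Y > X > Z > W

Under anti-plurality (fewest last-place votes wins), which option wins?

X

Last-place votes: W 8, Z 15, X 5, Y 8.
X is ranked last by the fewest voters, so X wins.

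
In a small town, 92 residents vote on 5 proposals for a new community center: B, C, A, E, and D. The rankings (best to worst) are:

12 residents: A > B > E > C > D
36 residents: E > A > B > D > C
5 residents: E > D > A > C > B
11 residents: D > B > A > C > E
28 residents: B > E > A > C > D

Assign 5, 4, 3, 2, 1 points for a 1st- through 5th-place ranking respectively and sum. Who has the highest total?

B: 12·4 + 36·3 + 5·1 + 11·4 + 28·5 = 345
C: 12·2 + 36·1 + 5·2 + 11·2 + 28·2 = 148
A: 12·5 + 36·4 + 5·3 + 11·3 + 28·3 = 336
E: 12·3 + 36·5 + 5·5 + 11·1 + 28·4 = 364
D: 12·1 + 36·2 + 5·4 + 11·5 + 28·1 = 187
E has the highest Borda score (364).

E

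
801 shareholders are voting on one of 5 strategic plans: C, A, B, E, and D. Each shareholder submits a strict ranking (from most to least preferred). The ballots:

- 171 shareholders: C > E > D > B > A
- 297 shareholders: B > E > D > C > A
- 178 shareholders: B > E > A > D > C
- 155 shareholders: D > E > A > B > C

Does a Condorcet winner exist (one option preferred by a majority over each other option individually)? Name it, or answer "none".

B

B vs C: 630–171 for B.
B vs A: 646–155 for B.
B vs E: 475–326 for B.
B vs D: 475–326 for B.
B beats every other option head-to-head.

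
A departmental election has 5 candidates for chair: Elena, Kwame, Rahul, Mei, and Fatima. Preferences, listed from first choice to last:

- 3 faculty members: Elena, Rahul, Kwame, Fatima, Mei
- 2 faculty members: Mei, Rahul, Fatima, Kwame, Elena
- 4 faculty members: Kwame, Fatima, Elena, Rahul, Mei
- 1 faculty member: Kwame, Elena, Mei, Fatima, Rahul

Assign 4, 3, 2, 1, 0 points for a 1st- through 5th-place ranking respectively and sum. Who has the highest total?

Elena: 3·4 + 2·0 + 4·2 + 1·3 = 23
Kwame: 3·2 + 2·1 + 4·4 + 1·4 = 28
Rahul: 3·3 + 2·3 + 4·1 + 1·0 = 19
Mei: 3·0 + 2·4 + 4·0 + 1·2 = 10
Fatima: 3·1 + 2·2 + 4·3 + 1·1 = 20
Kwame has the highest Borda score (28).

Kwame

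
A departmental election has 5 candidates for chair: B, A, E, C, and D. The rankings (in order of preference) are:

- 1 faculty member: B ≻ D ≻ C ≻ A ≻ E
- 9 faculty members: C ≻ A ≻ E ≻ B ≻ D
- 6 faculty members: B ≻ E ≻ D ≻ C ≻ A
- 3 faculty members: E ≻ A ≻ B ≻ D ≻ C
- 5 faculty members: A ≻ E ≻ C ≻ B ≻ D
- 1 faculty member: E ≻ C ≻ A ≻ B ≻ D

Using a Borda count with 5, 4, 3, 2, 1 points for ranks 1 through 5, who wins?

B: 1·5 + 9·2 + 6·5 + 3·3 + 5·2 + 1·2 = 74
A: 1·2 + 9·4 + 6·1 + 3·4 + 5·5 + 1·3 = 84
E: 1·1 + 9·3 + 6·4 + 3·5 + 5·4 + 1·5 = 92
C: 1·3 + 9·5 + 6·2 + 3·1 + 5·3 + 1·4 = 82
D: 1·4 + 9·1 + 6·3 + 3·2 + 5·1 + 1·1 = 43
E has the highest Borda score (92).

E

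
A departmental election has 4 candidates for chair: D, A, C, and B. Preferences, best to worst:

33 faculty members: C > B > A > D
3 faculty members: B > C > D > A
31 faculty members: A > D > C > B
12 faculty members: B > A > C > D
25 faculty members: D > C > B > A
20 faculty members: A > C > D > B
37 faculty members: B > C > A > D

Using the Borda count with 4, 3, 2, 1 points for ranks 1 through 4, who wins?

C

D: 33·1 + 3·2 + 31·3 + 12·1 + 25·4 + 20·2 + 37·1 = 321
A: 33·2 + 3·1 + 31·4 + 12·3 + 25·1 + 20·4 + 37·2 = 408
C: 33·4 + 3·3 + 31·2 + 12·2 + 25·3 + 20·3 + 37·3 = 473
B: 33·3 + 3·4 + 31·1 + 12·4 + 25·2 + 20·1 + 37·4 = 408
C has the highest Borda score (473).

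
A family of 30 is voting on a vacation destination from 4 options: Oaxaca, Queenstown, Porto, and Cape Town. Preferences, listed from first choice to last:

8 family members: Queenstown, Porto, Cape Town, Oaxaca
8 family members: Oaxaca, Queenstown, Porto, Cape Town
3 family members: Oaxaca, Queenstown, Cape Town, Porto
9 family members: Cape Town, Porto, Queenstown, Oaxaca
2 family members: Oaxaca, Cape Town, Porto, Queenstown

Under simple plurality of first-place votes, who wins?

First-place votes: Oaxaca 13, Queenstown 8, Porto 0, Cape Town 9.
Oaxaca has the most first-place votes.

Oaxaca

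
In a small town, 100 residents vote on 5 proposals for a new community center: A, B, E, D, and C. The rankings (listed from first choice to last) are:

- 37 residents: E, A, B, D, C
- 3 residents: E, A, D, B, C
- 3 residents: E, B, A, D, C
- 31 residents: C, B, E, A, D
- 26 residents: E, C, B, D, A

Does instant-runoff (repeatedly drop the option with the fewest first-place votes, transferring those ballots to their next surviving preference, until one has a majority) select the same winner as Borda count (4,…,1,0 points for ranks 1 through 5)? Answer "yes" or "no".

yes

Instant-runoff — R1 A 0, B 0, E 69, D 0, C 31 (E winner). Winner: E.
Borda — scores: A 157, B 231, E 338, D 72, C 202. Winner: E.
The two methods agree.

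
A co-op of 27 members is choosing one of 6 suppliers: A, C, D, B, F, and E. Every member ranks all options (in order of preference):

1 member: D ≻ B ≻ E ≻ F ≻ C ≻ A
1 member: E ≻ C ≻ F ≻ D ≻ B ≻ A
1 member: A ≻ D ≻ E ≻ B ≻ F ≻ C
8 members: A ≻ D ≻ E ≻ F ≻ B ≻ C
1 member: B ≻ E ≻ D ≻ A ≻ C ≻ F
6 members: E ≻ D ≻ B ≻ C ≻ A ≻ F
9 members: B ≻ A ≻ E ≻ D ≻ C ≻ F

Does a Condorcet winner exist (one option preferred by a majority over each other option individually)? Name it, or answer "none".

none

Checking pairwise contests:
B beats A 18–9.
A beats C 19–8.
A beats D 18–9.
D beats B 17–10.
A beats F 25–2.
A beats E 18–9.
Every option loses at least one head-to-head, so there is no Condorcet winner.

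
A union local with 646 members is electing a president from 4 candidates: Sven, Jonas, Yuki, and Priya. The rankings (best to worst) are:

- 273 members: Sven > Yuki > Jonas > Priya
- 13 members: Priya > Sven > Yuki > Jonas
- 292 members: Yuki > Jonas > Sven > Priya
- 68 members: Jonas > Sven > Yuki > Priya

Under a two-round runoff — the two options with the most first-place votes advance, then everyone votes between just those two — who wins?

Round 1 first-place votes: Sven 273, Jonas 68, Yuki 292, Priya 13.
Yuki and Sven advance.
Runoff: Yuki is preferred to Sven by 292 voters; Sven by 354.
Sven wins the runoff.

Sven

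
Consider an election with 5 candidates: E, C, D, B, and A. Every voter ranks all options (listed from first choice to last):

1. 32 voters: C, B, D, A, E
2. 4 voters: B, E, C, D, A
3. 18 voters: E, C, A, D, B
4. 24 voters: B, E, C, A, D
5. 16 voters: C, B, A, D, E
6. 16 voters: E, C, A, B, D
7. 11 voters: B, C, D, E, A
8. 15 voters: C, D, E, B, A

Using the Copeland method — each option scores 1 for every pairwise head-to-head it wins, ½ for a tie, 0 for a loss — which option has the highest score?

E: beats A; loses to C, D, and B → score 1.
C: beats E, D, B, and A → score 4.
D: beats E; loses to C, B, and A → score 1.
B: beats E, D, and A; loses to C → score 3.
A: beats D; loses to E, C, and B → score 1.
C has the best pairwise record.

C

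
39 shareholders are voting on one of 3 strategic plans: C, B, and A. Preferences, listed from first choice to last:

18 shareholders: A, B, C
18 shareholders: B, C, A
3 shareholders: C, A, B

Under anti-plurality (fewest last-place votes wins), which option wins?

B

Last-place votes: C 18, B 3, A 18.
B is ranked last by the fewest voters, so B wins.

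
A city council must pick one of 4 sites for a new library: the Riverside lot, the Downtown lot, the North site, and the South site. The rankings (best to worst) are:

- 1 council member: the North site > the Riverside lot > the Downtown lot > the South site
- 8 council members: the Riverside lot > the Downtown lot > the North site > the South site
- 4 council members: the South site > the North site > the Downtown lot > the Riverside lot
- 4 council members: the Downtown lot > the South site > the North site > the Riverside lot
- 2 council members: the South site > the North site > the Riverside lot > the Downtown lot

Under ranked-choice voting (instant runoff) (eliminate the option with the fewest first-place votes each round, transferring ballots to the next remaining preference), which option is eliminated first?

Round 1: the Riverside lot 8, the Downtown lot 4, the North site 1, the South site 6. Eliminate the North site.

the North site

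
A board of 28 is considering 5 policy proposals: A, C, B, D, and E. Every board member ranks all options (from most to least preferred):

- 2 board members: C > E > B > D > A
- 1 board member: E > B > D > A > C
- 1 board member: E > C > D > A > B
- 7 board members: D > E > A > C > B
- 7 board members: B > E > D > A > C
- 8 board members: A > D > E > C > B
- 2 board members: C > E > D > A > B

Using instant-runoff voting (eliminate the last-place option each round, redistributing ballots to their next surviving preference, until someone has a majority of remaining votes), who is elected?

Round 1: A 8, C 4, B 7, D 7, E 2. Eliminate E.
Round 2: A 8, C 5, B 8, D 7. Eliminate C.
Round 3: A 8, B 10, D 10. Eliminate A.
Round 4: B 10, D 18. D has a majority.

D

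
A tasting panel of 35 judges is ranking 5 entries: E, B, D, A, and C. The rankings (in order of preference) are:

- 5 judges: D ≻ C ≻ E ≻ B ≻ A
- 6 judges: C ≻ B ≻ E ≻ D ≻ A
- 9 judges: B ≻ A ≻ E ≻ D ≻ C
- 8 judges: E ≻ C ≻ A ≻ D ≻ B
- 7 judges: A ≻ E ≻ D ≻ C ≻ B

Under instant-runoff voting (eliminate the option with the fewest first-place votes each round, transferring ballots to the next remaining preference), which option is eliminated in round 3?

Round 1: E 8, B 9, D 5, A 7, C 6. Eliminate D.
Round 2: E 8, B 9, A 7, C 11. Eliminate A.
Round 3: E 15, B 9, C 11. Eliminate B.

B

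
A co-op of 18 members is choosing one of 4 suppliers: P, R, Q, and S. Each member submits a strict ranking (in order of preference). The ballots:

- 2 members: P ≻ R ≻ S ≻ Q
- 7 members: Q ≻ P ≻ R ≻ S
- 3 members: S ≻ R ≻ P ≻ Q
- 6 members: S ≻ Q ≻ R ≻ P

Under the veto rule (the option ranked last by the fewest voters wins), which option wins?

Last-place votes: P 6, R 0, Q 5, S 7.
R is ranked last by the fewest voters, so R wins.

R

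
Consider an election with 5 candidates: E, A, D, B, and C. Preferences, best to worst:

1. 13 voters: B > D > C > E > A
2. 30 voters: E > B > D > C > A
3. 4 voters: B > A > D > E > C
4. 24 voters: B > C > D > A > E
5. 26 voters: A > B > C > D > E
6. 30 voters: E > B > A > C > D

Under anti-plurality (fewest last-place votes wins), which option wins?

B

Last-place votes: E 50, A 43, D 30, B 0, C 4.
B is ranked last by the fewest voters, so B wins.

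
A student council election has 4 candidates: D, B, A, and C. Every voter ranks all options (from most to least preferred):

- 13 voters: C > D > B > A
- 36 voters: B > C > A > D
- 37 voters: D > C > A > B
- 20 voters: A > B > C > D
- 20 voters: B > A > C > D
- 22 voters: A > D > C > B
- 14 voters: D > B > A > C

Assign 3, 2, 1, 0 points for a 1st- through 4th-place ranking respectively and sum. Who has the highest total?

D: 13·2 + 36·0 + 37·3 + 20·0 + 20·0 + 22·2 + 14·3 = 223
B: 13·1 + 36·3 + 37·0 + 20·2 + 20·3 + 22·0 + 14·2 = 249
A: 13·0 + 36·1 + 37·1 + 20·3 + 20·2 + 22·3 + 14·1 = 253
C: 13·3 + 36·2 + 37·2 + 20·1 + 20·1 + 22·1 + 14·0 = 247
A has the highest Borda score (253).

A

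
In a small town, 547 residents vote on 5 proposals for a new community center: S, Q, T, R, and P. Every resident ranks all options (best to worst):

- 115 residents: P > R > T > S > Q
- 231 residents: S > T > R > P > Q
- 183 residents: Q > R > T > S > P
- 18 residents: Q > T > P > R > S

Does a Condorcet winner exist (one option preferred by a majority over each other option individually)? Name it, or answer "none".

R

R vs S: 316–231 for R.
R vs Q: 346–201 for R.
R vs T: 298–249 for R.
R vs P: 414–133 for R.
R beats every other option head-to-head.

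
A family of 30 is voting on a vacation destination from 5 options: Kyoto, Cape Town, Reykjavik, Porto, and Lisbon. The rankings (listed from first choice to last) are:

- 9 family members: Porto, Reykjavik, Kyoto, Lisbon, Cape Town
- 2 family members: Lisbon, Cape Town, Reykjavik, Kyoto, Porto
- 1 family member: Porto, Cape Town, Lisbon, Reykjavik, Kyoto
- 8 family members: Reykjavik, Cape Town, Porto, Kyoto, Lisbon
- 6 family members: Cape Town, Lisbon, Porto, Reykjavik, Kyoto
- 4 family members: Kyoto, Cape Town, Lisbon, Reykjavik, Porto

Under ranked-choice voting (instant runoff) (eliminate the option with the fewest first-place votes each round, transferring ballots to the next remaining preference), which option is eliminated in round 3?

Reykjavik

Round 1: Kyoto 4, Cape Town 6, Reykjavik 8, Porto 10, Lisbon 2. Eliminate Lisbon.
Round 2: Kyoto 4, Cape Town 8, Reykjavik 8, Porto 10. Eliminate Kyoto.
Round 3: Cape Town 12, Reykjavik 8, Porto 10. Eliminate Reykjavik.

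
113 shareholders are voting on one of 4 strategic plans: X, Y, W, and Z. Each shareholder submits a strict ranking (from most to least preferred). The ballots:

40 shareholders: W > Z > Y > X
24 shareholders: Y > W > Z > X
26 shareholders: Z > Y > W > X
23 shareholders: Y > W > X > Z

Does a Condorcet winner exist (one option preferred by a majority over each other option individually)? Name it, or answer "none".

none

Checking pairwise contests:
Y beats X 113–0.
Z beats Y 66–47.
Y beats W 73–40.
W beats Z 87–26.
Every option loses at least one head-to-head, so there is no Condorcet winner.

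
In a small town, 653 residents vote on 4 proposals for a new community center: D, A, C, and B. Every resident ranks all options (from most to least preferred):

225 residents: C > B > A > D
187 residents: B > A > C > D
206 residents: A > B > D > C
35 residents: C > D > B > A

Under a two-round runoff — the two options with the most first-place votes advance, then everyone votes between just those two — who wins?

A

Round 1 first-place votes: D 0, A 206, C 260, B 187.
C and A advance.
Runoff: C is preferred to A by 260 voters; A by 393.
A wins the runoff.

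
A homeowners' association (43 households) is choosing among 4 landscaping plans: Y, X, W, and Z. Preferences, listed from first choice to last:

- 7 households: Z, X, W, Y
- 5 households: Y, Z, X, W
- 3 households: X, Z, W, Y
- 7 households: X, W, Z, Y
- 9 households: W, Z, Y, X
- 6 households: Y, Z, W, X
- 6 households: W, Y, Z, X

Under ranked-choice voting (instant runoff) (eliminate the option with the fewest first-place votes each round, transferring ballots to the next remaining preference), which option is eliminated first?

Round 1: Y 11, X 10, W 15, Z 7. Eliminate Z.

Z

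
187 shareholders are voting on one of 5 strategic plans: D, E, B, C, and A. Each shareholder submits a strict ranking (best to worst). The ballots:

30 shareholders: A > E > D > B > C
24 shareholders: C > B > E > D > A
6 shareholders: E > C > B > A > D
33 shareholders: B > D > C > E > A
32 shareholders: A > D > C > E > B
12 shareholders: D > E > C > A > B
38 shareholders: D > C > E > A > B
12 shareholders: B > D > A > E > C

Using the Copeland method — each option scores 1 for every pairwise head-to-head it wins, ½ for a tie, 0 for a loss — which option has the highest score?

D

D: beats E, B, C, and A → score 4.
E: beats B and A; loses to D and C → score 2.
B: loses to D, E, C, and A → score 0.
C: beats E, B, and A; loses to D → score 3.
A: beats B; loses to D, E, and C → score 1.
D has the best pairwise record.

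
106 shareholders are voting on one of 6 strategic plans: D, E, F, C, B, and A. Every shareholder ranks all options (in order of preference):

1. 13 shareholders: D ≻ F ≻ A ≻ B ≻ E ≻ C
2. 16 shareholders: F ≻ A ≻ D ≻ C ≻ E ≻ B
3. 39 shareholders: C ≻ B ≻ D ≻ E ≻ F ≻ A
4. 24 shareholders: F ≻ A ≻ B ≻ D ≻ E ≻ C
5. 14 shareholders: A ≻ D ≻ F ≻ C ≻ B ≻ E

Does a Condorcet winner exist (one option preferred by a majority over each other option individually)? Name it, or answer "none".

none

Checking pairwise contests:
B beats D 63–43.
D beats E 106–0.
D beats F 66–40.
D beats C 67–39.
F beats B 67–39.
F beats A 92–14.
Every option loses at least one head-to-head, so there is no Condorcet winner.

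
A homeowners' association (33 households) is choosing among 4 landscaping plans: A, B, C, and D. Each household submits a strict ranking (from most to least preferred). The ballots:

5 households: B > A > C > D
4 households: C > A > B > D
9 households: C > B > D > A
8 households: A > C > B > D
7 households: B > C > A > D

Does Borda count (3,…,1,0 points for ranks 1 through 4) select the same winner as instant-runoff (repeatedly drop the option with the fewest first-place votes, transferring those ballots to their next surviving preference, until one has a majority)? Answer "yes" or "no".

yes

Borda — scores: A 49, B 66, C 74, D 9. Winner: C.
Instant-runoff — R1 A 8, B 12, C 13, D 0 (D out); R2 A 8, B 12, C 13 (A out); R3 B 12, C 21 (C winner). Winner: C.
The two methods agree.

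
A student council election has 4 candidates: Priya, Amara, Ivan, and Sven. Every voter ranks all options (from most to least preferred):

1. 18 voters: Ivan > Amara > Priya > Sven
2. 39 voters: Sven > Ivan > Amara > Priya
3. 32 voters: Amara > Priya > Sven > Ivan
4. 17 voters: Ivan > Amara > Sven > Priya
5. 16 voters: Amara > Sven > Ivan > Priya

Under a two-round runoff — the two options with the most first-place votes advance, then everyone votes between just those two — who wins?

Amara

Round 1 first-place votes: Priya 0, Amara 48, Ivan 35, Sven 39.
Amara and Sven advance.
Runoff: Amara is preferred to Sven by 83 voters; Sven by 39.
Amara wins the runoff.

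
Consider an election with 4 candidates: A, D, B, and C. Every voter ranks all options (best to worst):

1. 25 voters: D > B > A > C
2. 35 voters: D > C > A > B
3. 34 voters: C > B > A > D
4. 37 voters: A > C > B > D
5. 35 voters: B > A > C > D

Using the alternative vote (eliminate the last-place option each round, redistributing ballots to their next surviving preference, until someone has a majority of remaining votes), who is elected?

B

Round 1: A 37, D 60, B 35, C 34. Eliminate C.
Round 2: A 37, D 60, B 69. Eliminate A.
Round 3: D 60, B 106. B has a majority.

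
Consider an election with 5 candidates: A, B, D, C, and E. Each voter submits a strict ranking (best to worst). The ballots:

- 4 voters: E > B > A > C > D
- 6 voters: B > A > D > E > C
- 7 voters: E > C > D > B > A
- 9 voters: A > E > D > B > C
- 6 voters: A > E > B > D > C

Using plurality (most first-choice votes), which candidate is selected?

A

First-place votes: A 15, B 6, D 0, C 0, E 11.
A has the most first-place votes.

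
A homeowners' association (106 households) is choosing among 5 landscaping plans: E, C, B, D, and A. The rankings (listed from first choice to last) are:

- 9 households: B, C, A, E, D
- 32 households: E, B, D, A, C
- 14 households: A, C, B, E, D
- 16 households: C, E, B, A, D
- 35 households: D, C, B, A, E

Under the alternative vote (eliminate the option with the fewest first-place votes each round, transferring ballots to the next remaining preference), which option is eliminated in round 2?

A

Round 1: E 32, C 16, B 9, D 35, A 14. Eliminate B.
Round 2: E 32, C 25, D 35, A 14. Eliminate A.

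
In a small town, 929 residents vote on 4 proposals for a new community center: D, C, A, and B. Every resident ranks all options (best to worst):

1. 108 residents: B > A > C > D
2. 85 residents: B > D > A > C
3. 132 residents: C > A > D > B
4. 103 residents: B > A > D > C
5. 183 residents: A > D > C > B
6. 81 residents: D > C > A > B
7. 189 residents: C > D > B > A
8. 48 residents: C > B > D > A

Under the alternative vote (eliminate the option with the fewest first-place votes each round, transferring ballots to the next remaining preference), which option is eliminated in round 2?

A

Round 1: D 81, C 369, A 183, B 296. Eliminate D.
Round 2: C 450, A 183, B 296. Eliminate A.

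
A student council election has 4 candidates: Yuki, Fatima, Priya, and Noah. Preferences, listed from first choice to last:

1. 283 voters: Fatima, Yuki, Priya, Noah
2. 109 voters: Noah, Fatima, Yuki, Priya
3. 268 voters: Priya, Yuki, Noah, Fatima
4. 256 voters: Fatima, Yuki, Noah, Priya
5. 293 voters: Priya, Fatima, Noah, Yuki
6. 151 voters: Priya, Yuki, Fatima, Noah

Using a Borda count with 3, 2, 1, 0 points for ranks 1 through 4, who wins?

Yuki: 283·2 + 109·1 + 268·2 + 256·2 + 293·0 + 151·2 = 2025
Fatima: 283·3 + 109·2 + 268·0 + 256·3 + 293·2 + 151·1 = 2572
Priya: 283·1 + 109·0 + 268·3 + 256·0 + 293·3 + 151·3 = 2419
Noah: 283·0 + 109·3 + 268·1 + 256·1 + 293·1 + 151·0 = 1144
Fatima has the highest Borda score (2572).

Fatima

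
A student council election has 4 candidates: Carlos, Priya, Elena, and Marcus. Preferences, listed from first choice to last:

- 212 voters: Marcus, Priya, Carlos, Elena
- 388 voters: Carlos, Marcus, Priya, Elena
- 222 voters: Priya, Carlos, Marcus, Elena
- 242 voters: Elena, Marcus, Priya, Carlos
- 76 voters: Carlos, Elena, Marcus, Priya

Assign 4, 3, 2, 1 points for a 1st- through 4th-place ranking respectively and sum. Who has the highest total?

Marcus

Carlos: 212·2 + 388·4 + 222·3 + 242·1 + 76·4 = 3188
Priya: 212·3 + 388·2 + 222·4 + 242·2 + 76·1 = 2860
Elena: 212·1 + 388·1 + 222·1 + 242·4 + 76·3 = 2018
Marcus: 212·4 + 388·3 + 222·2 + 242·3 + 76·2 = 3334
Marcus has the highest Borda score (3334).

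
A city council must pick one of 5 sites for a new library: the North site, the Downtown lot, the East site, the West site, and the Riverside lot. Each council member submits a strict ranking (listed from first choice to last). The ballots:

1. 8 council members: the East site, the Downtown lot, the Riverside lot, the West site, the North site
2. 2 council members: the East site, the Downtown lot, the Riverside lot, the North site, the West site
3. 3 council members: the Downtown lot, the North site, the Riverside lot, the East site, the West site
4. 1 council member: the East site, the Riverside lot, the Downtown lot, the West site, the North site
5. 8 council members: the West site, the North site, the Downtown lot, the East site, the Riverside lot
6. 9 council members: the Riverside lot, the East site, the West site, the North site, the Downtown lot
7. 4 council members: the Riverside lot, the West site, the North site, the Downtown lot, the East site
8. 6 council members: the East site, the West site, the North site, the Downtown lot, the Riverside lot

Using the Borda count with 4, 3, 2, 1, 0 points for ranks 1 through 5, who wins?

the North site: 8·0 + 2·1 + 3·3 + 1·0 + 8·3 + 9·1 + 4·2 + 6·2 = 64
the Downtown lot: 8·3 + 2·3 + 3·4 + 1·2 + 8·2 + 9·0 + 4·1 + 6·1 = 70
the East site: 8·4 + 2·4 + 3·1 + 1·4 + 8·1 + 9·3 + 4·0 + 6·4 = 106
the West site: 8·1 + 2·0 + 3·0 + 1·1 + 8·4 + 9·2 + 4·3 + 6·3 = 89
the Riverside lot: 8·2 + 2·2 + 3·2 + 1·3 + 8·0 + 9·4 + 4·4 + 6·0 = 81
the East site has the highest Borda score (106).

the East site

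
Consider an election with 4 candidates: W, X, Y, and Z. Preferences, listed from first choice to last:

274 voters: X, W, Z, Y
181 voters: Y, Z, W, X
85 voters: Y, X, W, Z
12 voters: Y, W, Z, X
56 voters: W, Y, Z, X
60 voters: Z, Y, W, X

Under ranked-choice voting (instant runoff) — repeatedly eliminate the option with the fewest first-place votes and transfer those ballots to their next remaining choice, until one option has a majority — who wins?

Round 1: W 56, X 274, Y 278, Z 60. Eliminate W.
Round 2: X 274, Y 334, Z 60. Eliminate Z.
Round 3: X 274, Y 394. Y has a majority.

Y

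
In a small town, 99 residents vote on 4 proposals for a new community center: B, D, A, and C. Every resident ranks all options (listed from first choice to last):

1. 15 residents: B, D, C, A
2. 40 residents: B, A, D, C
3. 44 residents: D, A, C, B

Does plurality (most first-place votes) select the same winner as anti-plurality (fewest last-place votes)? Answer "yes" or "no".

Plurality — first-place votes: B 55, D 44, A 0, C 0. Winner: B.
Anti-plurality — last-place votes: B 44, D 0, A 15, C 40. Winner: D.
The two methods disagree.

no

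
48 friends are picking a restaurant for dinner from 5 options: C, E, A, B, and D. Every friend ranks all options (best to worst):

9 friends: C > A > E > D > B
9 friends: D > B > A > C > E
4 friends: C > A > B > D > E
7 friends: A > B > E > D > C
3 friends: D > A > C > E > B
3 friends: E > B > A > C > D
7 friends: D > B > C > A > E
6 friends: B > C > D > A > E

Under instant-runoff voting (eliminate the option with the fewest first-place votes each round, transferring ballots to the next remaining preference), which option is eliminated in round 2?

Round 1: C 13, E 3, A 7, B 6, D 19. Eliminate E.
Round 2: C 13, A 7, B 9, D 19. Eliminate A.

A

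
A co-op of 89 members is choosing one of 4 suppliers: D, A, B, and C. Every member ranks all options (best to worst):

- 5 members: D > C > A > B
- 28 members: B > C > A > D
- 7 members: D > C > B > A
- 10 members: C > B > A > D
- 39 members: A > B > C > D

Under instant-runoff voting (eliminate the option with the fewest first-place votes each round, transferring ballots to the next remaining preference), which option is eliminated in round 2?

D

Round 1: D 12, A 39, B 28, C 10. Eliminate C.
Round 2: D 12, A 39, B 38. Eliminate D.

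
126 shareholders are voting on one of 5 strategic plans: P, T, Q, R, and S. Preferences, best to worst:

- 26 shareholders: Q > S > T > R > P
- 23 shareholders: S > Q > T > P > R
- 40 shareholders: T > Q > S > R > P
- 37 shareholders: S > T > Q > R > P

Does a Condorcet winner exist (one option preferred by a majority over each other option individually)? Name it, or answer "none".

Checking pairwise contests:
T beats P 126–0.
S beats T 86–40.
T beats Q 77–49.
T beats R 126–0.
Q beats S 66–60.
Every option loses at least one head-to-head, so there is no Condorcet winner.

none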